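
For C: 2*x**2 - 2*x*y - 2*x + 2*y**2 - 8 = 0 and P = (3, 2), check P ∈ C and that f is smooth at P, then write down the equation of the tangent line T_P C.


Tangent line at P: 6*x + 2*y - 22 = 0.

Step 1: f(3, 2) = 0, so P lies on C.
Step 2: partial derivatives
  f_x(x, y) = 4*x - 2*y - 2, f_y(x, y) = -2*x + 4*y.
  f_x(P) = 6, f_y(P) = 2 (gradient nonzero, so P is smooth).
Step 3: tangent line at P: 6·(x − 3) + 2·(y − 2) = 0.
Expanding: 6*x + 2*y - 22 = 0.


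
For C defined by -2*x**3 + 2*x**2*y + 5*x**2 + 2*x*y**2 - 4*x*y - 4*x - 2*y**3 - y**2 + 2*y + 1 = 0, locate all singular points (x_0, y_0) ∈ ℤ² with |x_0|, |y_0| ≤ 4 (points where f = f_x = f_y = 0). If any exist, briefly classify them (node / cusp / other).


Singular points: {(1, 0)}; classification: node.

Compute partial derivatives:
  f_x = -6*x**2 + 4*x*y + 10*x + 2*y**2 - 4*y - 4.
  f_y = 2*x**2 + 4*x*y - 4*x - 6*y**2 - 2*y + 2.
Scan x_0 ∈ {−4, ..., 4}. For each x_0, f_y(x_0, y) is a polynomial in y; find its integer roots y ∈ {−4, ..., 4}, then test f_x and f at those candidates.
  x = -4: f_y(-4, y) = -6*y**2 - 18*y + 50; no integer root y with |y| ≤ 4.
  x = -3: f_y(-3, y) = -6*y**2 - 14*y + 32; no integer root y with |y| ≤ 4.
  x = -2: f_y(-2, y) = -6*y**2 - 10*y + 18; no integer root y with |y| ≤ 4.
  x = -1: f_y(-1, y) = -6*y**2 - 6*y + 8; no integer root y with |y| ≤ 4.
  x = 0: f_y(0, y) = -6*y**2 - 2*y + 2; no integer root y with |y| ≤ 4.
  x = 1: f_y(1, y) = -6*y**2 + 2*y; vanishes at y ∈ {0}. (1, 0): f_x = 0, f = 0 — SINGULAR.
  x = 2: f_y(2, y) = -6*y**2 + 6*y + 2; no integer root y with |y| ≤ 4.
  x = 3: f_y(3, y) = -6*y**2 + 10*y + 8; no integer root y with |y| ≤ 4.
  x = 4: f_y(4, y) = -6*y**2 + 14*y + 18; no integer root y with |y| ≤ 4.
Only singular point on the grid: (1, 0).
Classify: substitute x = 1 + u, y = 0 + v and expand: f = -2*u**3 + 2*u**2*v - u**2 + 2*u*v**2 - 2*v**3 + v**2.
No constant or linear terms (consistent with a singular point). Quadratic part: -u**2 + v**2. Cubic part: -2*u**3 + 2*u**2*v + 2*u*v**2 - 2*v**3.
The quadratic part v**2 - u**2 = (v − u)(v + u) splits into two distinct linear factors, so there are two distinct tangent lines y − 0 = ±(x − 1) — this is a node (ordinary double point).
Classification: node.


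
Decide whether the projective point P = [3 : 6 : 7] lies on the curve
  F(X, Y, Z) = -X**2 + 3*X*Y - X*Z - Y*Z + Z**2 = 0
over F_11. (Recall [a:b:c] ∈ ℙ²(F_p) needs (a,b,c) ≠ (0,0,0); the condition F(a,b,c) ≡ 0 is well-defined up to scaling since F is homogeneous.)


F(3,6,7) ≡ 9 (mod 11); P is NOT on the curve.

Evaluate F(3, 6, 7) term-by-term (mod 11).
  -X**2 ↦ -1·9·1·1 = -9
  3*X*Y ↦ 3·3·6·1 = 54
  -X*Z ↦ -1·3·1·7 = -21
  -Y*Z ↦ -1·1·6·7 = -42
  Z**2 ↦ 1·1·1·49 = 49
Sum: F(3, 6, 7) = (-9) + (54) + (-21) + (-42) + (49) = 31.
Reducing mod 11: 31 ≡ 9 (mod 11).
Since F(a, b, c) ≡ 9 ≠ 0 (mod 11), P does NOT lie on the curve.


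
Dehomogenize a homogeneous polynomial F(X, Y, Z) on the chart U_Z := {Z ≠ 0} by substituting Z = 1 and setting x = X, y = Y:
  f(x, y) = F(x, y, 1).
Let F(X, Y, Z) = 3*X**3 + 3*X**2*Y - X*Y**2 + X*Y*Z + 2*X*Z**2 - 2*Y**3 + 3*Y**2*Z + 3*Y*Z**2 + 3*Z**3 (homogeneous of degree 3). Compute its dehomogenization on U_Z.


f(x, y) = 3*x**3 + 3*x**2*y - x*y**2 + x*y + 2*x - 2*y**3 + 3*y**2 + 3*y + 3

On U_Z we set Z = 1. Each monomial c·X^i·Y^j·Z^k in F becomes c·x^i·y^j·1^k = c·x^i·y^j.
Substituting Z = 1: F(X, Y, 1) = 3*x**3 + 3*x**2*y - x*y**2 + x*y + 2*x - 2*y**3 + 3*y**2 + 3*y + 3.
Note: deg(f) ≤ deg(F) = 3; strict inequality happens when F is divisible by Z (lost terms).


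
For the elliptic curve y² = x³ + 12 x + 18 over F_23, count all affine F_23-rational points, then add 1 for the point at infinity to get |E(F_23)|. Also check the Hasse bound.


Affine points = {(0, 8), (0, 15), (1, 10), (1, 13), (2, 2), (2, 21), (3, 9), (3, 14), (7, 10), (7, 13), (9, 2), (9, 21), (11, 3), (11, 20), (12, 2), (12, 21), (13, 5), (13, 18), (14, 3), (14, 20), (15, 10), (15, 13), (17, 11), (17, 12), (20, 1), (20, 22), (21, 3), (21, 20)}; affine count = 28; |E(F_23)| = 29.

Discriminant check: Δ ∝ 4a³ + 27b² = 4·12³ + 27·18² = 4·1728 + 27·324 ≡ 20 (mod 23). Nonzero ⇒ E is nonsingular.
For each x ∈ F_23, compute rhs = x³ + 12·x + 18 mod 23, then count y ∈ F_23 with y² ≡ rhs.
  x = 0: rhs = 18, matching y values: 8, 15 (2 points).
  x = 1: rhs = 8, matching y values: 10, 13 (2 points).
  x = 2: rhs = 4, matching y values: 2, 21 (2 points).
  x = 3: rhs = 12, matching y values: 9, 14 (2 points).
  x = 4: rhs = 15, matching y values: none (0 points).
  x = 5: rhs = 19, matching y values: none (0 points).
  x = 6: rhs = 7, matching y values: none (0 points).
  x = 7: rhs = 8, matching y values: 10, 13 (2 points).
  x = 8: rhs = 5, matching y values: none (0 points).
  x = 9: rhs = 4, matching y values: 2, 21 (2 points).
  x = 10: rhs = 11, matching y values: none (0 points).
  x = 11: rhs = 9, matching y values: 3, 20 (2 points).
  x = 12: rhs = 4, matching y values: 2, 21 (2 points).
  x = 13: rhs = 2, matching y values: 5, 18 (2 points).
  x = 14: rhs = 9, matching y values: 3, 20 (2 points).
  x = 15: rhs = 8, matching y values: 10, 13 (2 points).
  x = 16: rhs = 5, matching y values: none (0 points).
  x = 17: rhs = 6, matching y values: 11, 12 (2 points).
  x = 18: rhs = 17, matching y values: none (0 points).
  x = 19: rhs = 21, matching y values: none (0 points).
  x = 20: rhs = 1, matching y values: 1, 22 (2 points).
  x = 21: rhs = 9, matching y values: 3, 20 (2 points).
  x = 22: rhs = 5, matching y values: none (0 points).
Total affine count: 28.
Full point count |E(F_23)| = 28 + 1 = 29.
Hasse bound: |29 − (23+1)| = |5| = 5 ≤ 2√23 ≈ 9.5917 ✓.


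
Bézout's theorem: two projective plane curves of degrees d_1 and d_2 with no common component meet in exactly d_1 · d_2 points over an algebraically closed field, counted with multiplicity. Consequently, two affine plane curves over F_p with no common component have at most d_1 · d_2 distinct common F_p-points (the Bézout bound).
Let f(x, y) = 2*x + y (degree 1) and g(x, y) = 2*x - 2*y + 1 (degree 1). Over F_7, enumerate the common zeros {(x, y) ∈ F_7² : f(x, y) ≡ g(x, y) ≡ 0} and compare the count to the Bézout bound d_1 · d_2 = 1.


Common zeros: {(1, 5)}; count = 1; Bézout bound = 1.

deg(f) = 1, deg(g) = 1, so Bézout bound = 1.
Scan x ∈ F_7. For each x, list the y ∈ F_7 with f(x, y) ≡ 0 and those with g(x, y) ≡ 0 (mod 7); the common zeros in that column are the intersection.
  x = 0: f ≡ 0 at y ∈ {0}; g ≡ 0 at y ∈ {4}; common: ∅.
  x = 1: f ≡ 0 at y ∈ {5}; g ≡ 0 at y ∈ {5}; common: {5}.
  x = 2: f ≡ 0 at y ∈ {3}; g ≡ 0 at y ∈ {6}; common: ∅.
  x = 3: f ≡ 0 at y ∈ {1}; g ≡ 0 at y ∈ {0}; common: ∅.
  x = 4: f ≡ 0 at y ∈ {6}; g ≡ 0 at y ∈ {1}; common: ∅.
  x = 5: f ≡ 0 at y ∈ {4}; g ≡ 0 at y ∈ {2}; common: ∅.
  x = 6: f ≡ 0 at y ∈ {2}; g ≡ 0 at y ∈ {3}; common: ∅.
Collecting: common zeros = {(1, 5)}, so the count is 1.
Comparison with the Bézout bound: 1 ≤ 1 = deg(f)·deg(g), as expected for curves with no common component (the bound is attained).


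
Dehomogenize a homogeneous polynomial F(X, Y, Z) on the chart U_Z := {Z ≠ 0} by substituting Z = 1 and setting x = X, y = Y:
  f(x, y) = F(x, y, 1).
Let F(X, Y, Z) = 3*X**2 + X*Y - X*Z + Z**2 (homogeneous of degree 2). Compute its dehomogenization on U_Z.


f(x, y) = 3*x**2 + x*y - x + 1

On U_Z we set Z = 1. Each monomial c·X^i·Y^j·Z^k in F becomes c·x^i·y^j·1^k = c·x^i·y^j.
Substituting Z = 1: F(X, Y, 1) = 3*x**2 + x*y - x + 1.
Note: deg(f) ≤ deg(F) = 2; strict inequality happens when F is divisible by Z (lost terms).


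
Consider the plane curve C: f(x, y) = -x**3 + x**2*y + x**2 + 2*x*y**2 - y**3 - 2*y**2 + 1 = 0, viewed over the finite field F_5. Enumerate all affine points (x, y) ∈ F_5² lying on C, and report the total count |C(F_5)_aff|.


Affine F_5-points: {(0, 2), (0, 4), (1, 2), (2, 2), (2, 3), (3, 1)}; count = 6.

For each of the 25 pairs (x, y) ∈ F_5², evaluate f(x, y) mod 5. Record the zeros.
  x = 0: [0↦1, 1↦3, 2↦0, 3↦1, 4↦0]  zeros at y ∈ {2, 4}
  x = 1: [0↦1, 1↦1, 2↦0, 3↦2, 4↦1]  zeros at y ∈ {2}
  x = 2: [0↦2, 1↦2, 2↦0, 3↦0, 4↦1]  zeros at y ∈ {2, 3}
  x = 3: [0↦3, 1↦0, 2↦4, 3↦4, 4↦4]  zeros at y ∈ {1}
  x = 4: [0↦3, 1↦4, 2↦1, 3↦3, 4↦4]  zeros at y ∈ ∅
Collecting zeros: affine points = {(0, 2), (0, 4), (1, 2), (2, 2), (2, 3), (3, 1)}.
Total count |C(F_5)_aff| = 6.


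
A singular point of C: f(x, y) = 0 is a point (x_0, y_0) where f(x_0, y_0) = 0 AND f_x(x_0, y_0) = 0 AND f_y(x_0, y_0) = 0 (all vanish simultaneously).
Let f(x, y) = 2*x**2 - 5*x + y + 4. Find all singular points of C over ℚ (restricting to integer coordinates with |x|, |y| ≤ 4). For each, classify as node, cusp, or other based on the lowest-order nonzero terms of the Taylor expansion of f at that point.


No singular points in the scanned grid; C is smooth there.

Compute partial derivatives:
  f_x = 4*x - 5.
  f_y = 1.
f_y = 1 is a nonzero constant, so f_y never vanishes: no point (x, y) can satisfy f = f_x = f_y = 0. In particular no (x, y) ∈ {−4, ..., 4}² is singular; the curve is smooth.


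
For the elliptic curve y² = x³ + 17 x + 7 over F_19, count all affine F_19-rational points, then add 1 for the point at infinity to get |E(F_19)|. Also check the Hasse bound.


Affine points = {(0, 8), (0, 11), (1, 5), (1, 14), (2, 7), (2, 12), (3, 3), (3, 16), (4, 5), (4, 14), (8, 3), (8, 16), (11, 9), (11, 10), (12, 1), (12, 18), (14, 5), (14, 14), (16, 9), (16, 10)}; affine count = 20; |E(F_19)| = 21.

Discriminant check: Δ ∝ 4a³ + 27b² = 4·17³ + 27·7² = 4·4913 + 27·49 ≡ 18 (mod 19). Nonzero ⇒ E is nonsingular.
For each x ∈ F_19, compute rhs = x³ + 17·x + 7 mod 19, then count y ∈ F_19 with y² ≡ rhs.
  x = 0: rhs = 7, matching y values: 8, 11 (2 points).
  x = 1: rhs = 6, matching y values: 5, 14 (2 points).
  x = 2: rhs = 11, matching y values: 7, 12 (2 points).
  x = 3: rhs = 9, matching y values: 3, 16 (2 points).
  x = 4: rhs = 6, matching y values: 5, 14 (2 points).
  x = 5: rhs = 8, matching y values: none (0 points).
  x = 6: rhs = 2, matching y values: none (0 points).
  x = 7: rhs = 13, matching y values: none (0 points).
  x = 8: rhs = 9, matching y values: 3, 16 (2 points).
  x = 9: rhs = 15, matching y values: none (0 points).
  x = 10: rhs = 18, matching y values: none (0 points).
  x = 11: rhs = 5, matching y values: 9, 10 (2 points).
  x = 12: rhs = 1, matching y values: 1, 18 (2 points).
  x = 13: rhs = 12, matching y values: none (0 points).
  x = 14: rhs = 6, matching y values: 5, 14 (2 points).
  x = 15: rhs = 8, matching y values: none (0 points).
  x = 16: rhs = 5, matching y values: 9, 10 (2 points).
  x = 17: rhs = 3, matching y values: none (0 points).
  x = 18: rhs = 8, matching y values: none (0 points).
Total affine count: 20.
Full point count |E(F_19)| = 20 + 1 = 21.
Hasse bound: |21 − (19+1)| = |1| = 1 ≤ 2√19 ≈ 8.7178 ✓.


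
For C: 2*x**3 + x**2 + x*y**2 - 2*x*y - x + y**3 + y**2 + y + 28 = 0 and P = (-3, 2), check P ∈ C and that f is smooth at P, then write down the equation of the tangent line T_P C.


Tangent line at P: 47*x + 11*y + 119 = 0.

Step 1: f(-3, 2) = 0, so P lies on C.
Step 2: partial derivatives
  f_x(x, y) = 6*x**2 + 2*x + y**2 - 2*y - 1, f_y(x, y) = 2*x*y - 2*x + 3*y**2 + 2*y + 1.
  f_x(P) = 47, f_y(P) = 11 (gradient nonzero, so P is smooth).
Step 3: tangent line at P: 47·(x − -3) + 11·(y − 2) = 0.
Expanding: 47*x + 11*y + 119 = 0.


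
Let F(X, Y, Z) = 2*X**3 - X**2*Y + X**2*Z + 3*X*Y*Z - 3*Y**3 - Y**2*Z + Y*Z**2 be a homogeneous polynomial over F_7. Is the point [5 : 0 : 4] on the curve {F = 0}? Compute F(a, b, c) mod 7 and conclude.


F(5,0,4) ≡ 0 (mod 7); P is on the curve.

Evaluate F(5, 0, 4) term-by-term (mod 7).
  2*X**3 ↦ 2·125·1·1 = 250
  -X**2*Y ↦ -1·25·0·1 = 0
  X**2*Z ↦ 1·25·1·4 = 100
  3*X*Y*Z ↦ 3·5·0·4 = 0
  -3*Y**3 ↦ -3·1·0·1 = 0
  -Y**2*Z ↦ -1·1·0·4 = 0
  Y*Z**2 ↦ 1·1·0·16 = 0
Sum: F(5, 0, 4) = (250) + (0) + (100) + (0) + (0) + (0) + (0) = 350.
Reducing mod 7: 350 ≡ 0 (mod 7).
Since F(a, b, c) ≡ 0 (mod 7), P lies on the curve.


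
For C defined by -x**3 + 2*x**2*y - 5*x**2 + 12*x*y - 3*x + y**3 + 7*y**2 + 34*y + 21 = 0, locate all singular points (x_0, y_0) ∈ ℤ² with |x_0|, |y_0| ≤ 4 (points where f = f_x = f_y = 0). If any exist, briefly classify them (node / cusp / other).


Singular points: {(-3, -2)}; classification: cusp.

Compute partial derivatives:
  f_x = -3*x**2 + 4*x*y - 10*x + 12*y - 3.
  f_y = 2*x**2 + 12*x + 3*y**2 + 14*y + 34.
Scan x_0 ∈ {−4, ..., 4}. For each x_0, f_y(x_0, y) is a polynomial in y; find its integer roots y ∈ {−4, ..., 4}, then test f_x and f at those candidates.
  x = -4: f_y(-4, y) = 3*y**2 + 14*y + 18; no integer root y with |y| ≤ 4.
  x = -3: f_y(-3, y) = 3*y**2 + 14*y + 16; vanishes at y ∈ {-2}. (-3, -2): f_x = 0, f = 0 — SINGULAR.
  x = -2: f_y(-2, y) = 3*y**2 + 14*y + 18; no integer root y with |y| ≤ 4.
  x = -1: f_y(-1, y) = 3*y**2 + 14*y + 24; no integer root y with |y| ≤ 4.
  x = 0: f_y(0, y) = 3*y**2 + 14*y + 34; no integer root y with |y| ≤ 4.
  x = 1: f_y(1, y) = 3*y**2 + 14*y + 48; no integer root y with |y| ≤ 4.
  x = 2: f_y(2, y) = 3*y**2 + 14*y + 66; no integer root y with |y| ≤ 4.
  x = 3: f_y(3, y) = 3*y**2 + 14*y + 88; no integer root y with |y| ≤ 4.
  x = 4: f_y(4, y) = 3*y**2 + 14*y + 114; no integer root y with |y| ≤ 4.
Only singular point on the grid: (-3, -2).
Classify: substitute x = -3 + u, y = -2 + v and expand: f = -u**3 + 2*u**2*v + v**3 + v**2.
No constant or linear terms (consistent with a singular point). Quadratic part: v**2. Cubic part: -u**3 + 2*u**2*v + v**3.
The quadratic part v**2 is a perfect square, so there is a single (double) tangent line v = 0, i.e. y = -2. Restricting the cubic part to that line (v = 0) leaves -u**3 ≠ 0, so f is not divisible by v and the branch is v² ≈ u**3 to lowest order — this is a cusp.
Classification: cusp.


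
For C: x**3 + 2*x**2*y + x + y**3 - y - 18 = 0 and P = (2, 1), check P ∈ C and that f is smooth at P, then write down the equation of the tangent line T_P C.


Tangent line at P: 21*x + 10*y - 52 = 0.

Step 1: f(2, 1) = 0, so P lies on C.
Step 2: partial derivatives
  f_x(x, y) = 3*x**2 + 4*x*y + 1, f_y(x, y) = 2*x**2 + 3*y**2 - 1.
  f_x(P) = 21, f_y(P) = 10 (gradient nonzero, so P is smooth).
Step 3: tangent line at P: 21·(x − 2) + 10·(y − 1) = 0.
Expanding: 21*x + 10*y - 52 = 0.


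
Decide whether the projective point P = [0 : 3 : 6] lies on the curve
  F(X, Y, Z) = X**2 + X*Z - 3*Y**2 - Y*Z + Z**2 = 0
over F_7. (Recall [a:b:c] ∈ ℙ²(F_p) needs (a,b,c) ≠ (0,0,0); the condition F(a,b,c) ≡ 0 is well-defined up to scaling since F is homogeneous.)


F(0,3,6) ≡ 5 (mod 7); P is NOT on the curve.

Evaluate F(0, 3, 6) term-by-term (mod 7).
  X**2 ↦ 1·0·1·1 = 0
  X*Z ↦ 1·0·1·6 = 0
  -3*Y**2 ↦ -3·1·9·1 = -27
  -Y*Z ↦ -1·1·3·6 = -18
  Z**2 ↦ 1·1·1·36 = 36
Sum: F(0, 3, 6) = (0) + (0) + (-27) + (-18) + (36) = -9.
Reducing mod 7: -9 ≡ 5 (mod 7).
Since F(a, b, c) ≡ 5 ≠ 0 (mod 7), P does NOT lie on the curve.


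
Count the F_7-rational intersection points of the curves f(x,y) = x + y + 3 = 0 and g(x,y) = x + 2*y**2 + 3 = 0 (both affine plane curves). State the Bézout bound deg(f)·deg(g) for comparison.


Common zeros: {(0, 4), (4, 0)}; count = 2; Bézout bound = 2.

deg(f) = 1, deg(g) = 2, so Bézout bound = 2.
Scan x ∈ F_7. For each x, list the y ∈ F_7 with f(x, y) ≡ 0 and those with g(x, y) ≡ 0 (mod 7); the common zeros in that column are the intersection.
  x = 0: f ≡ 0 at y ∈ {4}; g ≡ 0 at y ∈ {3, 4}; common: {4}.
  x = 1: f ≡ 0 at y ∈ {3}; g ≡ 0 at y ∈ ∅; common: ∅.
  x = 2: f ≡ 0 at y ∈ {2}; g ≡ 0 at y ∈ {1, 6}; common: ∅.
  x = 3: f ≡ 0 at y ∈ {1}; g ≡ 0 at y ∈ {2, 5}; common: ∅.
  x = 4: f ≡ 0 at y ∈ {0}; g ≡ 0 at y ∈ {0}; common: {0}.
  x = 5: f ≡ 0 at y ∈ {6}; g ≡ 0 at y ∈ ∅; common: ∅.
  x = 6: f ≡ 0 at y ∈ {5}; g ≡ 0 at y ∈ ∅; common: ∅.
Collecting: common zeros = {(0, 4), (4, 0)}, so the count is 2.
Comparison with the Bézout bound: 2 ≤ 2 = deg(f)·deg(g), as expected for curves with no common component (the bound is attained).


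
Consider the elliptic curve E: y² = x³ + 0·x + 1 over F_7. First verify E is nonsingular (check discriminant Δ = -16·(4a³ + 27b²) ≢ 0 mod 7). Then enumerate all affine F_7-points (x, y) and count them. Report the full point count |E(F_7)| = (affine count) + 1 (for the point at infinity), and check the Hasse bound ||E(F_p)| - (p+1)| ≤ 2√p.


Affine points = {(0, 1), (0, 6), (1, 3), (1, 4), (2, 3), (2, 4), (3, 0), (4, 3), (4, 4), (5, 0), (6, 0)}; affine count = 11; |E(F_7)| = 12.

Discriminant check: Δ ∝ 4a³ + 27b² = 4·0³ + 27·1² = 4·0 + 27·1 ≡ 6 (mod 7). Nonzero ⇒ E is nonsingular.
For each x ∈ F_7, compute rhs = x³ + 0·x + 1 mod 7, then count y ∈ F_7 with y² ≡ rhs.
  x = 0: rhs = 1, matching y values: 1, 6 (2 points).
  x = 1: rhs = 2, matching y values: 3, 4 (2 points).
  x = 2: rhs = 2, matching y values: 3, 4 (2 points).
  x = 3: rhs = 0, matching y values: 0 (1 points).
  x = 4: rhs = 2, matching y values: 3, 4 (2 points).
  x = 5: rhs = 0, matching y values: 0 (1 points).
  x = 6: rhs = 0, matching y values: 0 (1 points).
Total affine count: 11.
Full point count |E(F_7)| = 11 + 1 = 12.
Hasse bound: |12 − (7+1)| = |4| = 4 ≤ 2√7 ≈ 5.2915 ✓.


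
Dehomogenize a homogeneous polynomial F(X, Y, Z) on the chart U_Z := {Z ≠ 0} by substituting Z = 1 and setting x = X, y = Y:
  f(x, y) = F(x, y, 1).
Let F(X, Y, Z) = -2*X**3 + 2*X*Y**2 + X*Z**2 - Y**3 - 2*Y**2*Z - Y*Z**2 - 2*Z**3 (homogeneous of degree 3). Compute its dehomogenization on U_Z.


f(x, y) = -2*x**3 + 2*x*y**2 + x - y**3 - 2*y**2 - y - 2

On U_Z we set Z = 1. Each monomial c·X^i·Y^j·Z^k in F becomes c·x^i·y^j·1^k = c·x^i·y^j.
Substituting Z = 1: F(X, Y, 1) = -2*x**3 + 2*x*y**2 + x - y**3 - 2*y**2 - y - 2.
Note: deg(f) ≤ deg(F) = 3; strict inequality happens when F is divisible by Z (lost terms).


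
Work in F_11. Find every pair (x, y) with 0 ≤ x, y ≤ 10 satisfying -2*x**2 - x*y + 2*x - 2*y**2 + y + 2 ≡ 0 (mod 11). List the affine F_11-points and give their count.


Affine F_11-points: {(1, 1), (1, 10), (3, 2), (3, 8), (4, 0), (4, 4), (5, 1), (5, 8), (6, 4), (6, 10), (8, 0), (8, 2)}; count = 12.

For each of the 121 pairs (x, y) ∈ F_11², evaluate f(x, y) mod 11. Record the zeros.
  x = 0: [0↦2, 1↦1, 2↦7, 3↦9, 4↦7, 5↦1, 6↦2, 7↦10, 8↦3, 9↦3, 10↦10]  zeros at y ∈ ∅
  x = 1: [0↦2, 1↦0, 2↦5, 3↦6, 4↦3, 5↦7, 6↦7, 7↦3, 8↦6, 9↦5, 10↦0]  zeros at y ∈ {1, 10}
  x = 2: [0↦9, 1↦6, 2↦10, 3↦10, 4↦6, 5↦9, 6↦8, 7↦3, 8↦5, 9↦3, 10↦8]  zeros at y ∈ ∅
  x = 3: [0↦1, 1↦8, 2↦0, 3↦10, 4↦5, 5↦7, 6↦5, 7↦10, 8↦0, 9↦8, 10↦1]  zeros at y ∈ {2, 8}
  x = 4: [0↦0, 1↦6, 2↦8, 3↦6, 4↦0, 5↦1, 6↦9, 7↦2, 8↦2, 9↦9, 10↦1]  zeros at y ∈ {0, 4}
  x = 5: [0↦6, 1↦0, 2↦1, 3↦9, 4↦2, 5↦2, 6↦9, 7↦1, 8↦0, 9↦6, 10↦8]  zeros at y ∈ {1, 8}
  x = 6: [0↦8, 1↦1, 2↦1, 3↦8, 4↦0, 5↦10, 6↦5, 7↦7, 8↦5, 9↦10, 10↦0]  zeros at y ∈ {4, 10}
  x = 7: [0↦6, 1↦9, 2↦8, 3↦3, 4↦5, 5↦3, 6↦8, 7↦9, 8↦6, 9↦10, 10↦10]  zeros at y ∈ ∅
  x = 8: [0↦0, 1↦2, 2↦0, 3↦5, 4↦6, 5↦3, 6↦7, 7↦7, 8↦3, 9↦6, 10↦5]  zeros at y ∈ {0, 2}
  x = 9: [0↦1, 1↦2, 2↦10, 3↦3, 4↦3, 5↦10, 6↦2, 7↦1, 8↦7, 9↦9, 10↦7]  zeros at y ∈ ∅
  x = 10: [0↦9, 1↦9, 2↦5, 3↦8, 4↦7, 5↦2, 6↦4, 7↦2, 8↦7, 9↦8, 10↦5]  zeros at y ∈ ∅
Collecting zeros: affine points = {(1, 1), (1, 10), (3, 2), (3, 8), (4, 0), (4, 4), (5, 1), (5, 8), (6, 4), (6, 10), (8, 0), (8, 2)}.
Total count |C(F_11)_aff| = 12.


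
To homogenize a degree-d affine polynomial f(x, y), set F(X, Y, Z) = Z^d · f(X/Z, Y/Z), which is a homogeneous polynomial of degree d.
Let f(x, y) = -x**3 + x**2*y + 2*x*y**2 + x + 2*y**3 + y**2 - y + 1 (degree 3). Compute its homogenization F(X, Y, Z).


F(X, Y, Z) = -X**3 + X**2*Y + 2*X*Y**2 + X*Z**2 + 2*Y**3 + Y**2*Z - Y*Z**2 + Z**3

deg(f) = 3.
Substitute x = X/Z, y = Y/Z into f, then multiply by Z^3.
  monomial -1·x^3·y^0 ↦ -1·X^3·Y^0·Z^0.
  monomial 1·x^2·y^1 ↦ 1·X^2·Y^1·Z^0.
  monomial 2·x^1·y^2 ↦ 2·X^1·Y^2·Z^0.
  monomial 1·x^1·y^0 ↦ 1·X^1·Y^0·Z^2.
  monomial 2·x^0·y^3 ↦ 2·X^0·Y^3·Z^0.
  monomial 1·x^0·y^2 ↦ 1·X^0·Y^2·Z^1.
  monomial -1·x^0·y^1 ↦ -1·X^0·Y^1·Z^2.
  monomial 1·x^0·y^0 ↦ 1·X^0·Y^0·Z^3.
Collecting: F(X, Y, Z) = -X**3 + X**2*Y + 2*X*Y**2 + X*Z**2 + 2*Y**3 + Y**2*Z - Y*Z**2 + Z**3.


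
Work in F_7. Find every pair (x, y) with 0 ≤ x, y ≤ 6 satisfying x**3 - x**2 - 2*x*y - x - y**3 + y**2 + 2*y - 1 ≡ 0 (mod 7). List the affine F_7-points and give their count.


Affine F_7-points: {(0, 5), (1, 6), (2, 2), (3, 0), (4, 3), (5, 4)}; count = 6.

For each of the 49 pairs (x, y) ∈ F_7², evaluate f(x, y) mod 7. Record the zeros.
  x = 0: [0↦6, 1↦1, 2↦6, 3↦1, 4↦1, 5↦0, 6↦6]  zeros at y ∈ {5}
  x = 1: [0↦5, 1↦5, 2↦1, 3↦1, 4↦6, 5↦3, 6↦0]  zeros at y ∈ {6}
  x = 2: [0↦1, 1↦6, 2↦0, 3↦5, 4↦1, 5↦3, 6↦5]  zeros at y ∈ {2}
  x = 3: [0↦0, 1↦3, 2↦2, 3↦5, 4↦6, 5↦6, 6↦6]  zeros at y ∈ {0}
  x = 4: [0↦1, 1↦2, 2↦6, 3↦0, 4↦6, 5↦4, 6↦2]  zeros at y ∈ {3}
  x = 5: [0↦3, 1↦2, 2↦4, 3↦3, 4↦0, 5↦3, 6↦6]  zeros at y ∈ {4}
  x = 6: [0↦5, 1↦2, 2↦2, 3↦6, 4↦1, 5↦2, 6↦3]  zeros at y ∈ ∅
Collecting zeros: affine points = {(0, 5), (1, 6), (2, 2), (3, 0), (4, 3), (5, 4)}.
Total count |C(F_7)_aff| = 6.


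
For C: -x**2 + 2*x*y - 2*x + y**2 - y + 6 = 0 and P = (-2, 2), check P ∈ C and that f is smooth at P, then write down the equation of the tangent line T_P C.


Tangent line at P: 6*x - y + 14 = 0.

Step 1: f(-2, 2) = 0, so P lies on C.
Step 2: partial derivatives
  f_x(x, y) = -2*x + 2*y - 2, f_y(x, y) = 2*x + 2*y - 1.
  f_x(P) = 6, f_y(P) = -1 (gradient nonzero, so P is smooth).
Step 3: tangent line at P: 6·(x − -2) + -1·(y − 2) = 0.
Expanding: 6*x - y + 14 = 0.


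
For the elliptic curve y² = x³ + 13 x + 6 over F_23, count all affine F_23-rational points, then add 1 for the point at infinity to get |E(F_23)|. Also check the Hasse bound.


Affine points = {(0, 11), (0, 12), (3, 7), (3, 16), (5, 9), (5, 14), (6, 1), (6, 22), (7, 7), (7, 16), (8, 1), (8, 22), (9, 1), (9, 22), (10, 3), (10, 20), (11, 10), (11, 13), (12, 2), (12, 21), (13, 7), (13, 16), (16, 3), (16, 20), (18, 0), (20, 3), (20, 20), (21, 8), (21, 15)}; affine count = 29; |E(F_23)| = 30.

Discriminant check: Δ ∝ 4a³ + 27b² = 4·13³ + 27·6² = 4·2197 + 27·36 ≡ 8 (mod 23). Nonzero ⇒ E is nonsingular.
For each x ∈ F_23, compute rhs = x³ + 13·x + 6 mod 23, then count y ∈ F_23 with y² ≡ rhs.
  x = 0: rhs = 6, matching y values: 11, 12 (2 points).
  x = 1: rhs = 20, matching y values: none (0 points).
  x = 2: rhs = 17, matching y values: none (0 points).
  x = 3: rhs = 3, matching y values: 7, 16 (2 points).
  x = 4: rhs = 7, matching y values: none (0 points).
  x = 5: rhs = 12, matching y values: 9, 14 (2 points).
  x = 6: rhs = 1, matching y values: 1, 22 (2 points).
  x = 7: rhs = 3, matching y values: 7, 16 (2 points).
  x = 8: rhs = 1, matching y values: 1, 22 (2 points).
  x = 9: rhs = 1, matching y values: 1, 22 (2 points).
  x = 10: rhs = 9, matching y values: 3, 20 (2 points).
  x = 11: rhs = 8, matching y values: 10, 13 (2 points).
  x = 12: rhs = 4, matching y values: 2, 21 (2 points).
  x = 13: rhs = 3, matching y values: 7, 16 (2 points).
  x = 14: rhs = 11, matching y values: none (0 points).
  x = 15: rhs = 11, matching y values: none (0 points).
  x = 16: rhs = 9, matching y values: 3, 20 (2 points).
  x = 17: rhs = 11, matching y values: none (0 points).
  x = 18: rhs = 0, matching y values: 0 (1 points).
  x = 19: rhs = 5, matching y values: none (0 points).
  x = 20: rhs = 9, matching y values: 3, 20 (2 points).
  x = 21: rhs = 18, matching y values: 8, 15 (2 points).
  x = 22: rhs = 15, matching y values: none (0 points).
Total affine count: 29.
Full point count |E(F_23)| = 29 + 1 = 30.
Hasse bound: |30 − (23+1)| = |6| = 6 ≤ 2√23 ≈ 9.5917 ✓.


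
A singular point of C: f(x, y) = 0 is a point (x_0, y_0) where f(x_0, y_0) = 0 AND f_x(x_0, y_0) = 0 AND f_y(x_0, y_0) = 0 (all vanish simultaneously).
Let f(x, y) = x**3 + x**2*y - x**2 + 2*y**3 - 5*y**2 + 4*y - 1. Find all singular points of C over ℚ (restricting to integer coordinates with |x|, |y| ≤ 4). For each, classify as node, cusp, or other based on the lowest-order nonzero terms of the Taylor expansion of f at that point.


Singular points: {(0, 1)}; classification: cusp.

Compute partial derivatives:
  f_x = 3*x**2 + 2*x*y - 2*x.
  f_y = x**2 + 6*y**2 - 10*y + 4.
Scan x_0 ∈ {−4, ..., 4}. For each x_0, f_y(x_0, y) is a polynomial in y; find its integer roots y ∈ {−4, ..., 4}, then test f_x and f at those candidates.
  x = -4: f_y(-4, y) = 6*y**2 - 10*y + 20; no integer root y with |y| ≤ 4.
  x = -3: f_y(-3, y) = 6*y**2 - 10*y + 13; no integer root y with |y| ≤ 4.
  x = -2: f_y(-2, y) = 6*y**2 - 10*y + 8; no integer root y with |y| ≤ 4.
  x = -1: f_y(-1, y) = 6*y**2 - 10*y + 5; no integer root y with |y| ≤ 4.
  x = 0: f_y(0, y) = 6*y**2 - 10*y + 4; vanishes at y ∈ {1}. (0, 1): f_x = 0, f = 0 — SINGULAR.
  x = 1: f_y(1, y) = 6*y**2 - 10*y + 5; no integer root y with |y| ≤ 4.
  x = 2: f_y(2, y) = 6*y**2 - 10*y + 8; no integer root y with |y| ≤ 4.
  x = 3: f_y(3, y) = 6*y**2 - 10*y + 13; no integer root y with |y| ≤ 4.
  x = 4: f_y(4, y) = 6*y**2 - 10*y + 20; no integer root y with |y| ≤ 4.
Only singular point on the grid: (0, 1).
Classify: substitute x = 0 + u, y = 1 + v and expand: f = u**3 + u**2*v + 2*v**3 + v**2.
No constant or linear terms (consistent with a singular point). Quadratic part: v**2. Cubic part: u**3 + u**2*v + 2*v**3.
The quadratic part v**2 is a perfect square, so there is a single (double) tangent line v = 0, i.e. y = 1. Restricting the cubic part to that line (v = 0) leaves u**3 ≠ 0, so f is not divisible by v and the branch is v² ≈ -u**3 to lowest order — this is a cusp.
Classification: cusp.


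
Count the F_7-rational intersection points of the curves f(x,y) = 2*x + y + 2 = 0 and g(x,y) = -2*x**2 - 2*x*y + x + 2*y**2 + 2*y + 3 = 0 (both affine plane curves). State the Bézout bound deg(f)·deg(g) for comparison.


Common zeros: {(0, 5), (6, 0)}; count = 2; Bézout bound = 2.

deg(f) = 1, deg(g) = 2, so Bézout bound = 2.
Scan x ∈ F_7. For each x, list the y ∈ F_7 with f(x, y) ≡ 0 and those with g(x, y) ≡ 0 (mod 7); the common zeros in that column are the intersection.
  x = 0: f ≡ 0 at y ∈ {5}; g ≡ 0 at y ∈ {1, 5}; common: {5}.
  x = 1: f ≡ 0 at y ∈ {3}; g ≡ 0 at y ∈ ∅; common: ∅.
  x = 2: f ≡ 0 at y ∈ {1}; g ≡ 0 at y ∈ {4}; common: ∅.
  x = 3: f ≡ 0 at y ∈ {6}; g ≡ 0 at y ∈ {1}; common: ∅.
  x = 4: f ≡ 0 at y ∈ {4}; g ≡ 0 at y ∈ ∅; common: ∅.
  x = 5: f ≡ 0 at y ∈ {2}; g ≡ 0 at y ∈ {0, 4}; common: ∅.
  x = 6: f ≡ 0 at y ∈ {0}; g ≡ 0 at y ∈ {0, 5}; common: {0}.
Collecting: common zeros = {(0, 5), (6, 0)}, so the count is 2.
Comparison with the Bézout bound: 2 ≤ 2 = deg(f)·deg(g), as expected for curves with no common component (the bound is attained).


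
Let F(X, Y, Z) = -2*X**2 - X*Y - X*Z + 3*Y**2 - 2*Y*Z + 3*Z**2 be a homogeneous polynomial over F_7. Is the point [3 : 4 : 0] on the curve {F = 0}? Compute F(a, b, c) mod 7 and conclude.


F(3,4,0) ≡ 4 (mod 7); P is NOT on the curve.

Evaluate F(3, 4, 0) term-by-term (mod 7).
  -2*X**2 ↦ -2·9·1·1 = -18
  -X*Y ↦ -1·3·4·1 = -12
  -X*Z ↦ -1·3·1·0 = 0
  3*Y**2 ↦ 3·1·16·1 = 48
  -2*Y*Z ↦ -2·1·4·0 = 0
  3*Z**2 ↦ 3·1·1·0 = 0
Sum: F(3, 4, 0) = (-18) + (-12) + (0) + (48) + (0) + (0) = 18.
Reducing mod 7: 18 ≡ 4 (mod 7).
Since F(a, b, c) ≡ 4 ≠ 0 (mod 7), P does NOT lie on the curve.


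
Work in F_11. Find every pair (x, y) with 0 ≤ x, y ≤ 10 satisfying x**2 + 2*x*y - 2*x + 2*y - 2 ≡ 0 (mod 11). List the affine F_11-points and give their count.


Affine F_11-points: {(0, 1), (1, 9), (2, 4), (3, 4), (4, 6), (5, 9), (6, 0), (7, 0), (8, 6), (9, 3)}; count = 10.

For each of the 121 pairs (x, y) ∈ F_11², evaluate f(x, y) mod 11. Record the zeros.
  x = 0: [0↦9, 1↦0, 2↦2, 3↦4, 4↦6, 5↦8, 6↦10, 7↦1, 8↦3, 9↦5, 10↦7]  zeros at y ∈ {1}
  x = 1: [0↦8, 1↦1, 2↦5, 3↦9, 4↦2, 5↦6, 6↦10, 7↦3, 8↦7, 9↦0, 10↦4]  zeros at y ∈ {9}
  x = 2: [0↦9, 1↦4, 2↦10, 3↦5, 4↦0, 5↦6, 6↦1, 7↦7, 8↦2, 9↦8, 10↦3]  zeros at y ∈ {4}
  x = 3: [0↦1, 1↦9, 2↦6, 3↦3, 4↦0, 5↦8, 6↦5, 7↦2, 8↦10, 9↦7, 10↦4]  zeros at y ∈ {4}
  x = 4: [0↦6, 1↦5, 2↦4, 3↦3, 4↦2, 5↦1, 6↦0, 7↦10, 8↦9, 9↦8, 10↦7]  zeros at y ∈ {6}
  x = 5: [0↦2, 1↦3, 2↦4, 3↦5, 4↦6, 5↦7, 6↦8, 7↦9, 8↦10, 9↦0, 10↦1]  zeros at y ∈ {9}
  x = 6: [0↦0, 1↦3, 2↦6, 3↦9, 4↦1, 5↦4, 6↦7, 7↦10, 8↦2, 9↦5, 10↦8]  zeros at y ∈ {0}
  x = 7: [0↦0, 1↦5, 2↦10, 3↦4, 4↦9, 5↦3, 6↦8, 7↦2, 8↦7, 9↦1, 10↦6]  zeros at y ∈ {0}
  x = 8: [0↦2, 1↦9, 2↦5, 3↦1, 4↦8, 5↦4, 6↦0, 7↦7, 8↦3, 9↦10, 10↦6]  zeros at y ∈ {6}
  x = 9: [0↦6, 1↦4, 2↦2, 3↦0, 4↦9, 5↦7, 6↦5, 7↦3, 8↦1, 9↦10, 10↦8]  zeros at y ∈ {3}
  x = 10: [0↦1, 1↦1, 2↦1, 3↦1, 4↦1, 5↦1, 6↦1, 7↦1, 8↦1, 9↦1, 10↦1]  zeros at y ∈ ∅
Collecting zeros: affine points = {(0, 1), (1, 9), (2, 4), (3, 4), (4, 6), (5, 9), (6, 0), (7, 0), (8, 6), (9, 3)}.
Total count |C(F_11)_aff| = 10.


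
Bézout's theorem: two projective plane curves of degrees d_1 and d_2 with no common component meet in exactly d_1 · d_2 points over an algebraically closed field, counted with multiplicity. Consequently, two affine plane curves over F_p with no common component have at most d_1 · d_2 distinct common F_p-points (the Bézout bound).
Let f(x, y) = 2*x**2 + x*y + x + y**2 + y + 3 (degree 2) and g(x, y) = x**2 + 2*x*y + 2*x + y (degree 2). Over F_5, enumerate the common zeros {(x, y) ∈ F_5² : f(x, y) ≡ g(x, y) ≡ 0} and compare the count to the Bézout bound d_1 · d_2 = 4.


Common zeros: {(1, 4), (4, 4)}; count = 2; Bézout bound = 4.

deg(f) = 2, deg(g) = 2, so Bézout bound = 4.
Scan x ∈ F_5. For each x, list the y ∈ F_5 with f(x, y) ≡ 0 and those with g(x, y) ≡ 0 (mod 5); the common zeros in that column are the intersection.
  x = 0: f ≡ 0 at y ∈ {1, 3}; g ≡ 0 at y ∈ {0}; common: ∅.
  x = 1: f ≡ 0 at y ∈ {4}; g ≡ 0 at y ∈ {4}; common: {4}.
  x = 2: f ≡ 0 at y ∈ ∅; g ≡ 0 at y ∈ ∅; common: ∅.
  x = 3: f ≡ 0 at y ∈ {3}; g ≡ 0 at y ∈ {0}; common: ∅.
  x = 4: f ≡ 0 at y ∈ {1, 4}; g ≡ 0 at y ∈ {4}; common: {4}.
Collecting: common zeros = {(1, 4), (4, 4)}, so the count is 2.
Comparison with the Bézout bound: 2 ≤ 4 = deg(f)·deg(g), as expected for curves with no common component (the affine F_5-count falls short of the bound because intersections may lie at infinity, over extension fields, or carry multiplicity).


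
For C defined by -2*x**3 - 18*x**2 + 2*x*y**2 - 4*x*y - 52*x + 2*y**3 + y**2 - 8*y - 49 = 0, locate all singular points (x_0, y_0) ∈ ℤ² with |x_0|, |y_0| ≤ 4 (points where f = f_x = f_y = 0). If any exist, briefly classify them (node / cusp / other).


Singular points: {(-3, 1)}; classification: cusp.

Compute partial derivatives:
  f_x = -6*x**2 - 36*x + 2*y**2 - 4*y - 52.
  f_y = 4*x*y - 4*x + 6*y**2 + 2*y - 8.
Scan x_0 ∈ {−4, ..., 4}. For each x_0, f_y(x_0, y) is a polynomial in y; find its integer roots y ∈ {−4, ..., 4}, then test f_x and f at those candidates.
  x = -4: f_y(-4, y) = 6*y**2 - 14*y + 8; vanishes at y ∈ {1}. (-4, 1): f_x = -6 ≠ 0.
  x = -3: f_y(-3, y) = 6*y**2 - 10*y + 4; vanishes at y ∈ {1}. (-3, 1): f_x = 0, f = 0 — SINGULAR.
  x = -2: f_y(-2, y) = 6*y**2 - 6*y; vanishes at y ∈ {0, 1}. (-2, 0): f_x = -4 ≠ 0; (-2, 1): f_x = -6 ≠ 0.
  x = -1: f_y(-1, y) = 6*y**2 - 2*y - 4; vanishes at y ∈ {1}. (-1, 1): f_x = -24 ≠ 0.
  x = 0: f_y(0, y) = 6*y**2 + 2*y - 8; vanishes at y ∈ {1}. (0, 1): f_x = -54 ≠ 0.
  x = 1: f_y(1, y) = 6*y**2 + 6*y - 12; vanishes at y ∈ {-2, 1}. (1, -2): f_x = -78 ≠ 0; (1, 1): f_x = -96 ≠ 0.
  x = 2: f_y(2, y) = 6*y**2 + 10*y - 16; vanishes at y ∈ {1}. (2, 1): f_x = -150 ≠ 0.
  x = 3: f_y(3, y) = 6*y**2 + 14*y - 20; vanishes at y ∈ {1}. (3, 1): f_x = -216 ≠ 0.
  x = 4: f_y(4, y) = 6*y**2 + 18*y - 24; vanishes at y ∈ {-4, 1}. (4, -4): f_x = -244 ≠ 0; (4, 1): f_x = -294 ≠ 0.
Only singular point on the grid: (-3, 1).
Classify: substitute x = -3 + u, y = 1 + v and expand: f = -2*u**3 + 2*u*v**2 + 2*v**3 + v**2.
No constant or linear terms (consistent with a singular point). Quadratic part: v**2. Cubic part: -2*u**3 + 2*u*v**2 + 2*v**3.
The quadratic part v**2 is a perfect square, so there is a single (double) tangent line v = 0, i.e. y = 1. Restricting the cubic part to that line (v = 0) leaves -2*u**3 ≠ 0, so f is not divisible by v and the branch is v² ≈ 2*u**3 to lowest order — this is a cusp.
Classification: cusp.


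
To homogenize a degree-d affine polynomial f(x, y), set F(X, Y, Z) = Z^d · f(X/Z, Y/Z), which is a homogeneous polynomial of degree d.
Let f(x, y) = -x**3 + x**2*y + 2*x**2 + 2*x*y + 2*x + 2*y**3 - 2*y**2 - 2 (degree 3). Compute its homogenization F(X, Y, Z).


F(X, Y, Z) = -X**3 + X**2*Y + 2*X**2*Z + 2*X*Y*Z + 2*X*Z**2 + 2*Y**3 - 2*Y**2*Z - 2*Z**3

deg(f) = 3.
Substitute x = X/Z, y = Y/Z into f, then multiply by Z^3.
  monomial -1·x^3·y^0 ↦ -1·X^3·Y^0·Z^0.
  monomial 1·x^2·y^1 ↦ 1·X^2·Y^1·Z^0.
  monomial 2·x^2·y^0 ↦ 2·X^2·Y^0·Z^1.
  monomial 2·x^1·y^1 ↦ 2·X^1·Y^1·Z^1.
  monomial 2·x^1·y^0 ↦ 2·X^1·Y^0·Z^2.
  monomial 2·x^0·y^3 ↦ 2·X^0·Y^3·Z^0.
  monomial -2·x^0·y^2 ↦ -2·X^0·Y^2·Z^1.
  monomial -2·x^0·y^0 ↦ -2·X^0·Y^0·Z^3.
Collecting: F(X, Y, Z) = -X**3 + X**2*Y + 2*X**2*Z + 2*X*Y*Z + 2*X*Z**2 + 2*Y**3 - 2*Y**2*Z - 2*Z**3.


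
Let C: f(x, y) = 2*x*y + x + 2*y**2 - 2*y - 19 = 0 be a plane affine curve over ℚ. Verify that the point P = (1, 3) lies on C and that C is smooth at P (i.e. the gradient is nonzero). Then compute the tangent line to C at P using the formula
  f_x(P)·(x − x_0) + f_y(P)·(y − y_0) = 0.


Tangent line at P: 7*x + 12*y - 43 = 0.

Step 1: f(1, 3) = 0, so P lies on C.
Step 2: partial derivatives
  f_x(x, y) = 2*y + 1, f_y(x, y) = 2*x + 4*y - 2.
  f_x(P) = 7, f_y(P) = 12 (gradient nonzero, so P is smooth).
Step 3: tangent line at P: 7·(x − 1) + 12·(y − 3) = 0.
Expanding: 7*x + 12*y - 43 = 0.


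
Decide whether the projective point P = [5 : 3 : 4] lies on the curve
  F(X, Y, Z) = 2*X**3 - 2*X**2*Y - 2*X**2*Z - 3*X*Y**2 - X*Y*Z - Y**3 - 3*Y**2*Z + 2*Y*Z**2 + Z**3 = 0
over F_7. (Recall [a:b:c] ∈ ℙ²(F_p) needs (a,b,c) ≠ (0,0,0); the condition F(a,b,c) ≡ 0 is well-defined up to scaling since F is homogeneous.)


F(5,3,4) ≡ 3 (mod 7); P is NOT on the curve.

Evaluate F(5, 3, 4) term-by-term (mod 7).
  2*X**3 ↦ 2·125·1·1 = 250
  -2*X**2*Y ↦ -2·25·3·1 = -150
  -2*X**2*Z ↦ -2·25·1·4 = -200
  -3*X*Y**2 ↦ -3·5·9·1 = -135
  -X*Y*Z ↦ -1·5·3·4 = -60
  -Y**3 ↦ -1·1·27·1 = -27
  -3*Y**2*Z ↦ -3·1·9·4 = -108
  2*Y*Z**2 ↦ 2·1·3·16 = 96
  Z**3 ↦ 1·1·1·64 = 64
Sum: F(5, 3, 4) = (250) + (-150) + (-200) + (-135) + (-60) + (-27) + (-108) + (96) + (64) = -270.
Reducing mod 7: -270 ≡ 3 (mod 7).
Since F(a, b, c) ≡ 3 ≠ 0 (mod 7), P does NOT lie on the curve.


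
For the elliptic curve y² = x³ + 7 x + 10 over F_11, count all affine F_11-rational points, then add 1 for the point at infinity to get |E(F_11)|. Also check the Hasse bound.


Affine points = {(3, 5), (3, 6), (4, 5), (4, 6), (5, 4), (5, 7), (6, 2), (6, 9)}; affine count = 8; |E(F_11)| = 9.

Discriminant check: Δ ∝ 4a³ + 27b² = 4·7³ + 27·10² = 4·343 + 27·100 ≡ 2 (mod 11). Nonzero ⇒ E is nonsingular.
For each x ∈ F_11, compute rhs = x³ + 7·x + 10 mod 11, then count y ∈ F_11 with y² ≡ rhs.
  x = 0: rhs = 10, matching y values: none (0 points).
  x = 1: rhs = 7, matching y values: none (0 points).
  x = 2: rhs = 10, matching y values: none (0 points).
  x = 3: rhs = 3, matching y values: 5, 6 (2 points).
  x = 4: rhs = 3, matching y values: 5, 6 (2 points).
  x = 5: rhs = 5, matching y values: 4, 7 (2 points).
  x = 6: rhs = 4, matching y values: 2, 9 (2 points).
  x = 7: rhs = 6, matching y values: none (0 points).
  x = 8: rhs = 6, matching y values: none (0 points).
  x = 9: rhs = 10, matching y values: none (0 points).
  x = 10: rhs = 2, matching y values: none (0 points).
Total affine count: 8.
Full point count |E(F_11)| = 8 + 1 = 9.
Hasse bound: |9 − (11+1)| = |-3| = 3 ≤ 2√11 ≈ 6.6332 ✓.


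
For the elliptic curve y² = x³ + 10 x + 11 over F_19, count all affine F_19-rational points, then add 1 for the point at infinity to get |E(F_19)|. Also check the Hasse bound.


Affine points = {(0, 7), (0, 12), (2, 1), (2, 18), (3, 7), (3, 12), (4, 1), (4, 18), (7, 5), (7, 14), (10, 3), (10, 16), (12, 4), (12, 15), (13, 1), (13, 18), (14, 8), (14, 11), (16, 7), (16, 12), (18, 0)}; affine count = 21; |E(F_19)| = 22.

Discriminant check: Δ ∝ 4a³ + 27b² = 4·10³ + 27·11² = 4·1000 + 27·121 ≡ 9 (mod 19). Nonzero ⇒ E is nonsingular.
For each x ∈ F_19, compute rhs = x³ + 10·x + 11 mod 19, then count y ∈ F_19 with y² ≡ rhs.
  x = 0: rhs = 11, matching y values: 7, 12 (2 points).
  x = 1: rhs = 3, matching y values: none (0 points).
  x = 2: rhs = 1, matching y values: 1, 18 (2 points).
  x = 3: rhs = 11, matching y values: 7, 12 (2 points).
  x = 4: rhs = 1, matching y values: 1, 18 (2 points).
  x = 5: rhs = 15, matching y values: none (0 points).
  x = 6: rhs = 2, matching y values: none (0 points).
  x = 7: rhs = 6, matching y values: 5, 14 (2 points).
  x = 8: rhs = 14, matching y values: none (0 points).
  x = 9: rhs = 13, matching y values: none (0 points).
  x = 10: rhs = 9, matching y values: 3, 16 (2 points).
  x = 11: rhs = 8, matching y values: none (0 points).
  x = 12: rhs = 16, matching y values: 4, 15 (2 points).
  x = 13: rhs = 1, matching y values: 1, 18 (2 points).
  x = 14: rhs = 7, matching y values: 8, 11 (2 points).
  x = 15: rhs = 2, matching y values: none (0 points).
  x = 16: rhs = 11, matching y values: 7, 12 (2 points).
  x = 17: rhs = 2, matching y values: none (0 points).
  x = 18: rhs = 0, matching y values: 0 (1 points).
Total affine count: 21.
Full point count |E(F_19)| = 21 + 1 = 22.
Hasse bound: |22 − (19+1)| = |2| = 2 ≤ 2√19 ≈ 8.7178 ✓.


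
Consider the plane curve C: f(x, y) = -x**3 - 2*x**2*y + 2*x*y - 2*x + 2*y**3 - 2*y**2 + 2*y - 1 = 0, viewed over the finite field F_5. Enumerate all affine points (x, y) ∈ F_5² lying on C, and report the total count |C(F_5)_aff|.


Affine F_5-points: {(1, 4), (2, 1), (2, 4), (4, 1), (4, 4)}; count = 5.

For each of the 25 pairs (x, y) ∈ F_5², evaluate f(x, y) mod 5. Record the zeros.
  x = 0: [0↦4, 1↦1, 2↦1, 3↦1, 4↦3]  zeros at y ∈ ∅
  x = 1: [0↦1, 1↦3, 2↦3, 3↦3, 4↦0]  zeros at y ∈ {4}
  x = 2: [0↦2, 1↦0, 2↦1, 3↦2, 4↦0]  zeros at y ∈ {1, 4}
  x = 3: [0↦1, 1↦1, 2↦4, 3↦2, 4↦2]  zeros at y ∈ ∅
  x = 4: [0↦2, 1↦0, 2↦1, 3↦2, 4↦0]  zeros at y ∈ {1, 4}
Collecting zeros: affine points = {(1, 4), (2, 1), (2, 4), (4, 1), (4, 4)}.
Total count |C(F_5)_aff| = 5.


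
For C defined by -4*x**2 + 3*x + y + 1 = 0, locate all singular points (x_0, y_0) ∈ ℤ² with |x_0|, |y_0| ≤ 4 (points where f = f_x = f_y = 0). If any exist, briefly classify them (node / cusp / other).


No singular points in the scanned grid; C is smooth there.

Compute partial derivatives:
  f_x = 3 - 8*x.
  f_y = 1.
f_y = 1 is a nonzero constant, so f_y never vanishes: no point (x, y) can satisfy f = f_x = f_y = 0. In particular no (x, y) ∈ {−4, ..., 4}² is singular; the curve is smooth.
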